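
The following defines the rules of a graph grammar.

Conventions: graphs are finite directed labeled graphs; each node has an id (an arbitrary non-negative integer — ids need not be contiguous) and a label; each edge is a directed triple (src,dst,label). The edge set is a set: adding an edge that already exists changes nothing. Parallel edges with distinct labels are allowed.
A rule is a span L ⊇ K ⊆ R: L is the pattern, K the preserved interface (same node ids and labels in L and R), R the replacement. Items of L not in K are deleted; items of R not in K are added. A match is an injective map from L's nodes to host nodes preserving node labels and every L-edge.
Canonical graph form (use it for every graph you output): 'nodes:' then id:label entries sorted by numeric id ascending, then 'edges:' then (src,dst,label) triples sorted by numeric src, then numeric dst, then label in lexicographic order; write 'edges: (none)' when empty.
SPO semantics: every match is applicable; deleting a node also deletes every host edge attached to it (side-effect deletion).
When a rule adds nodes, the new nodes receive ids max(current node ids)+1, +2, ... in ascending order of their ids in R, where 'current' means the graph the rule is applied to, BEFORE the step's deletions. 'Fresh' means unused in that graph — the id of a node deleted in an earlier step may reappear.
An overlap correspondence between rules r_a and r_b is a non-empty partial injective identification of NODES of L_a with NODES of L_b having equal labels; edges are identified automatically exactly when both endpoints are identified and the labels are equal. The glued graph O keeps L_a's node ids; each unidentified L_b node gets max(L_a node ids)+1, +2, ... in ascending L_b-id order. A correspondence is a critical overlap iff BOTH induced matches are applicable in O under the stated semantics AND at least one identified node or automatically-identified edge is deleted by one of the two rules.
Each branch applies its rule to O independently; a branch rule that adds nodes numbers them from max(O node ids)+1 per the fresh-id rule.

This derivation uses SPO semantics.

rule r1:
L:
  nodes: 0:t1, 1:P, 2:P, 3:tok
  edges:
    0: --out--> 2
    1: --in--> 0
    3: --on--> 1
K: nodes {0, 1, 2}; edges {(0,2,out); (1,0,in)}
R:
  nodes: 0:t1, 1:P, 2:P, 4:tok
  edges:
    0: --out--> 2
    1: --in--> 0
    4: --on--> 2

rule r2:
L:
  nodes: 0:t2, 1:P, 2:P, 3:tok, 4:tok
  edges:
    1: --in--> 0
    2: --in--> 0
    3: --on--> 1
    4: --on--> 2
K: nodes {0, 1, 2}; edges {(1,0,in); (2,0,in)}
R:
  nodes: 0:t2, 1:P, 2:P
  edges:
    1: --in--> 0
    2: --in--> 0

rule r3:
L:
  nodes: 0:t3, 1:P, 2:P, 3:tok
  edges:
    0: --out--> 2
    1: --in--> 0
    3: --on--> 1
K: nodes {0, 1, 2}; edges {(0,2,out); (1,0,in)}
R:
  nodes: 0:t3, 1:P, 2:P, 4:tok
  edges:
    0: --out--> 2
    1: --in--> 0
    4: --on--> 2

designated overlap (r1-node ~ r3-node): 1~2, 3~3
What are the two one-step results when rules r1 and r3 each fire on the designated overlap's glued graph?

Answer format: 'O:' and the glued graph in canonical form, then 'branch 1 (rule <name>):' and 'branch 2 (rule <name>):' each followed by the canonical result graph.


O:
nodes: 0:t1, 1:P, 2:P, 3:tok, 4:t3, 5:P
edges: (0,2,out); (1,0,in); (3,1,on); (3,5,on); (4,1,out); (5,4,in)
branch 1 (rule r1):
nodes: 0:t1, 1:P, 2:P, 4:t3, 5:P, 6:tok
edges: (0,2,out); (1,0,in); (4,1,out); (5,4,in); (6,2,on)
branch 2 (rule r3):
nodes: 0:t1, 1:P, 2:P, 4:t3, 5:P, 6:tok
edges: (0,2,out); (1,0,in); (4,1,out); (5,4,in); (6,1,on)


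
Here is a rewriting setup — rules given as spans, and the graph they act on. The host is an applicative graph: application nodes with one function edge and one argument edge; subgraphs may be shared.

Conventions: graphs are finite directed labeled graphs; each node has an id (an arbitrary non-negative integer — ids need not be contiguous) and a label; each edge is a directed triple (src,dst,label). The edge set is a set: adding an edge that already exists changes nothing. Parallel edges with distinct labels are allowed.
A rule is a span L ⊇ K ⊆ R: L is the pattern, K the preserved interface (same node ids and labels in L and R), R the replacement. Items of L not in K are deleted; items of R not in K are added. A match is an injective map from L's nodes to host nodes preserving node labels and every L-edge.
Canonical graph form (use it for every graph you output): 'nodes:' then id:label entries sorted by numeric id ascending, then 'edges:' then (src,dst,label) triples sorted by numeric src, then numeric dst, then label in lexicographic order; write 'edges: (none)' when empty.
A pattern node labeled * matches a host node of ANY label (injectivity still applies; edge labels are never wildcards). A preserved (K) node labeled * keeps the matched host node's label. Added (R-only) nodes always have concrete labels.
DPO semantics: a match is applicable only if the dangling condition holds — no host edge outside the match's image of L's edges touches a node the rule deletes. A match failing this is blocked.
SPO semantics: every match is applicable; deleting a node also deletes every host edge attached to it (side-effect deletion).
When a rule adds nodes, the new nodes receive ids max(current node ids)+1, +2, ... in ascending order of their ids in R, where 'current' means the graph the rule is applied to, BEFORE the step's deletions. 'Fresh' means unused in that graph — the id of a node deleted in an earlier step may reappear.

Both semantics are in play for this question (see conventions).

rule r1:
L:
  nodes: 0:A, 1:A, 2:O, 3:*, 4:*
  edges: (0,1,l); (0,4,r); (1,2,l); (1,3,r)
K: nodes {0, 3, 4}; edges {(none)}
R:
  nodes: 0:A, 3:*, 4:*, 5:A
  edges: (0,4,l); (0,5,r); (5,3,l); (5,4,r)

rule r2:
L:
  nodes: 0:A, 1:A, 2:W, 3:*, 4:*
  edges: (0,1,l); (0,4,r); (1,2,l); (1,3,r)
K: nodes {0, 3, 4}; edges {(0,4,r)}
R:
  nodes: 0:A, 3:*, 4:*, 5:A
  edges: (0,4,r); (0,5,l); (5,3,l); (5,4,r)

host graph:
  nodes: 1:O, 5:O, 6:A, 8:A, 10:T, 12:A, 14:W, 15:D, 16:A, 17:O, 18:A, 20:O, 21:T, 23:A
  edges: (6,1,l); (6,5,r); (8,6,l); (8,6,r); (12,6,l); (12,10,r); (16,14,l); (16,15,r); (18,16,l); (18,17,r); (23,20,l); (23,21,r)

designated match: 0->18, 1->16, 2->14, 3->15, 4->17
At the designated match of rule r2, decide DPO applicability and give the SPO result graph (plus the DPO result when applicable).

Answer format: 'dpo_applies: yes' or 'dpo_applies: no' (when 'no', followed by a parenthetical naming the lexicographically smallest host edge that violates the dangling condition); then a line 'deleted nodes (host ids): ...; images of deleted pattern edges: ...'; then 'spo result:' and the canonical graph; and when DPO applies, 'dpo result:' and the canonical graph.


dpo_applies: yes
deleted nodes (host ids): 14, 16; images of deleted pattern edges: (16,14,l); (16,15,r); (18,16,l)
spo result:
nodes: 1:O, 5:O, 6:A, 8:A, 10:T, 12:A, 15:D, 17:O, 18:A, 20:O, 21:T, 23:A, 24:A
edges: (6,1,l); (6,5,r); (8,6,l); (8,6,r); (12,6,l); (12,10,r); (18,17,r); (18,24,l); (23,20,l); (23,21,r); (24,15,l); (24,17,r)
dpo result:
nodes: 1:O, 5:O, 6:A, 8:A, 10:T, 12:A, 15:D, 17:O, 18:A, 20:O, 21:T, 23:A, 24:A
edges: (6,1,l); (6,5,r); (8,6,l); (8,6,r); (12,6,l); (12,10,r); (18,17,r); (18,24,l); (23,20,l); (23,21,r); (24,15,l); (24,17,r)


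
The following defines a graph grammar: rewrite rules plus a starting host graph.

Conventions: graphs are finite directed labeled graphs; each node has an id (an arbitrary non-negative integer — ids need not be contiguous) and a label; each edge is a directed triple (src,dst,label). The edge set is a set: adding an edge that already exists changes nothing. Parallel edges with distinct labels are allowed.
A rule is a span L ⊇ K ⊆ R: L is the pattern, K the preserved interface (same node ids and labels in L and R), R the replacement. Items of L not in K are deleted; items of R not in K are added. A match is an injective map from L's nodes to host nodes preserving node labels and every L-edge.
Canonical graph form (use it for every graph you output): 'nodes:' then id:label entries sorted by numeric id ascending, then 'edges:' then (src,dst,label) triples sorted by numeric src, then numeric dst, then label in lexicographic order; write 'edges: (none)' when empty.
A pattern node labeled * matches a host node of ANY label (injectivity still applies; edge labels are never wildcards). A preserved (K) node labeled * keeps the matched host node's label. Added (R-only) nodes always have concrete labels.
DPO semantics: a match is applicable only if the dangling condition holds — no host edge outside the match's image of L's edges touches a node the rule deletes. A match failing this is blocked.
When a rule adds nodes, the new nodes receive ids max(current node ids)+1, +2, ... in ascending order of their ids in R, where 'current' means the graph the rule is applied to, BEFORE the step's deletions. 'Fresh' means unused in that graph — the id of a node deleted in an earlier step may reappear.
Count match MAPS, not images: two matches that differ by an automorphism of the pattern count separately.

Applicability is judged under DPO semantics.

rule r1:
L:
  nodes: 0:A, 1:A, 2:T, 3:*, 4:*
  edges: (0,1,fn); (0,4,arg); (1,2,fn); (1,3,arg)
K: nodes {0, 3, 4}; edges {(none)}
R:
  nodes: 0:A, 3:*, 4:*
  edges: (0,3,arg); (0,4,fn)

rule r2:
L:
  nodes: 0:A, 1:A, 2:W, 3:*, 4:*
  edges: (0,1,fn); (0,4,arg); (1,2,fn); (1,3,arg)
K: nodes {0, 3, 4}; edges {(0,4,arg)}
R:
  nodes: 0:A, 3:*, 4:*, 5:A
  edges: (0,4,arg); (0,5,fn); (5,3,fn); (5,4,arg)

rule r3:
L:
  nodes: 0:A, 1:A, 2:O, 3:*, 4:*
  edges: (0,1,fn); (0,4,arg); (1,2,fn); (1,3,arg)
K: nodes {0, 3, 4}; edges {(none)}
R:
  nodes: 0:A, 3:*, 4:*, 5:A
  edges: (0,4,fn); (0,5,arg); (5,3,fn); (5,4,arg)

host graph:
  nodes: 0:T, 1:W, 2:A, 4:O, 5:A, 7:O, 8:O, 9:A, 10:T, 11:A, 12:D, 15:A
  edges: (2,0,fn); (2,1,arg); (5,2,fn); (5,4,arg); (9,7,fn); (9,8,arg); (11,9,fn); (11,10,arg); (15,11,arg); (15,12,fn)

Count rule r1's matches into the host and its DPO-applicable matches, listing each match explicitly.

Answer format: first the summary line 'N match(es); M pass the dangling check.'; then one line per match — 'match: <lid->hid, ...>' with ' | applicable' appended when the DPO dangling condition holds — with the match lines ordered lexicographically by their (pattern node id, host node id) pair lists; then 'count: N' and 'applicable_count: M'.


1 match(es); 1 pass the dangling check.
match: 0->5, 1->2, 2->0, 3->1, 4->4 | applicable
count: 1
applicable_count: 1


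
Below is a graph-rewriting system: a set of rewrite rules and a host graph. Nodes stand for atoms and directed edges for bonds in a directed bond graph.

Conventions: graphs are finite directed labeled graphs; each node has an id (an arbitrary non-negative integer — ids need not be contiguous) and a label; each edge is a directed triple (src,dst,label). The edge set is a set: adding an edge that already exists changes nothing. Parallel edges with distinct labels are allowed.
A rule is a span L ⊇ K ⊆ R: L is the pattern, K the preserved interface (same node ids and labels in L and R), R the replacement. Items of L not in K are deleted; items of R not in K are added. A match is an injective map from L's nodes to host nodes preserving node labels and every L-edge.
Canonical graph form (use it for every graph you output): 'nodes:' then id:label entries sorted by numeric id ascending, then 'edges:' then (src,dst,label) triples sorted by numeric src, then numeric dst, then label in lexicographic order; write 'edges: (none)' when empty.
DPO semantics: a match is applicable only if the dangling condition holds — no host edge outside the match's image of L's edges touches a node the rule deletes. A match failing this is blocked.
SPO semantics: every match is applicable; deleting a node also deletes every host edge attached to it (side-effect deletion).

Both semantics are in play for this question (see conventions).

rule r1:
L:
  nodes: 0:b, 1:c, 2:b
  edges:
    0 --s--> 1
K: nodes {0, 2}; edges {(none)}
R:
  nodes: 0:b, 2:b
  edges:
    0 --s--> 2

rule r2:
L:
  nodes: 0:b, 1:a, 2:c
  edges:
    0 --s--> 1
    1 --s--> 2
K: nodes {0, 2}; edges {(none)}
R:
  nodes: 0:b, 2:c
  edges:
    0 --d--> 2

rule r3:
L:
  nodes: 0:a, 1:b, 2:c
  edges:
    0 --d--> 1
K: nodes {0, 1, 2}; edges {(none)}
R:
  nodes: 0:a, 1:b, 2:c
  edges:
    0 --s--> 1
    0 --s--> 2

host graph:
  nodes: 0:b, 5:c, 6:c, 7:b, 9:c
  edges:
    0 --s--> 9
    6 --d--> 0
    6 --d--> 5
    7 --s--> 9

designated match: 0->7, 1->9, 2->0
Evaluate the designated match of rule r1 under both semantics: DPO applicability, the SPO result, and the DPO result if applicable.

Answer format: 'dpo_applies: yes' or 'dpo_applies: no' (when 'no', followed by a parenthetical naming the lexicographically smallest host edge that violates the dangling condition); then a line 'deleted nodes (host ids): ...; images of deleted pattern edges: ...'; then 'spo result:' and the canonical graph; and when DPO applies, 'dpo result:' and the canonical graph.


dpo_applies: no
(the rule deletes node 9, which keeps host edge (0,9,s) outside the match image — the dangling condition fails, DPO blocks; SPO proceeds and side-deletes such edges)
deleted nodes (host ids): 9; images of deleted pattern edges: (7,9,s)
spo result:
nodes: 0:b, 5:c, 6:c, 7:b
edges: (6,0,d); (6,5,d); (7,0,s)


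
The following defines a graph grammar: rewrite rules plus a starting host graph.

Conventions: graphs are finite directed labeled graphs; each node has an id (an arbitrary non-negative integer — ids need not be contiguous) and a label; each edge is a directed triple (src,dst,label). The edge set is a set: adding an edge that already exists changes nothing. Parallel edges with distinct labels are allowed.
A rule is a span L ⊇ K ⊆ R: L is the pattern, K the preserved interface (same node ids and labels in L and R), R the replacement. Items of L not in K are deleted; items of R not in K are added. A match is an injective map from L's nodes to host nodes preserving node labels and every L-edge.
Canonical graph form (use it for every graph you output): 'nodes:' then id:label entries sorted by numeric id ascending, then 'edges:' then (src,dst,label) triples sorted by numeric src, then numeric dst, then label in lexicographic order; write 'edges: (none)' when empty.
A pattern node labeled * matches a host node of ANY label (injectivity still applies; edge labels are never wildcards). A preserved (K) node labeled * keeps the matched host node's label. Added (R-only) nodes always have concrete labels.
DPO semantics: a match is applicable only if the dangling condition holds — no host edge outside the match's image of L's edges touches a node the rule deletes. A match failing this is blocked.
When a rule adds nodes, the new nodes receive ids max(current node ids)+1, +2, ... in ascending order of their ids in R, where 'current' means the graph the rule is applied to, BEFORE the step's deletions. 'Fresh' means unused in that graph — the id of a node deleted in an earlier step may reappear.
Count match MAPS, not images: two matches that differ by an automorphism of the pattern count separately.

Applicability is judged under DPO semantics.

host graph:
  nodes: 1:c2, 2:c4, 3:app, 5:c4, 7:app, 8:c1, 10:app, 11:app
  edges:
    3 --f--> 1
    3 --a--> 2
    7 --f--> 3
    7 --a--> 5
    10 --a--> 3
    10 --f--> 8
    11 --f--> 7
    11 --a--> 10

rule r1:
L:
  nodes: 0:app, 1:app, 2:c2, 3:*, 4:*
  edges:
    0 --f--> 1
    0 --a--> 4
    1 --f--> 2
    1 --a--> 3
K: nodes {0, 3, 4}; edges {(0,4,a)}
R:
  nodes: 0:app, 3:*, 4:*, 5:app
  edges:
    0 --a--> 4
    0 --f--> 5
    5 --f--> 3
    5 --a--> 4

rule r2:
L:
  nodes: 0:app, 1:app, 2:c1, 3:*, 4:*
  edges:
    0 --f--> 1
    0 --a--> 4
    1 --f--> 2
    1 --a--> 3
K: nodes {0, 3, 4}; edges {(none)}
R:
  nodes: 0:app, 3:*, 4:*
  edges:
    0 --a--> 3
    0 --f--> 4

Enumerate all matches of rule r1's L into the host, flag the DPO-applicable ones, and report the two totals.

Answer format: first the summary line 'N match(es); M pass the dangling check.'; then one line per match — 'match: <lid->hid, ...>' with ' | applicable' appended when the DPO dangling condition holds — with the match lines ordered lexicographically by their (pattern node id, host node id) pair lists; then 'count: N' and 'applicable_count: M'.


1 match(es); 0 pass the dangling check.
match: 0->7, 1->3, 2->1, 3->2, 4->5
count: 1
applicable_count: 0


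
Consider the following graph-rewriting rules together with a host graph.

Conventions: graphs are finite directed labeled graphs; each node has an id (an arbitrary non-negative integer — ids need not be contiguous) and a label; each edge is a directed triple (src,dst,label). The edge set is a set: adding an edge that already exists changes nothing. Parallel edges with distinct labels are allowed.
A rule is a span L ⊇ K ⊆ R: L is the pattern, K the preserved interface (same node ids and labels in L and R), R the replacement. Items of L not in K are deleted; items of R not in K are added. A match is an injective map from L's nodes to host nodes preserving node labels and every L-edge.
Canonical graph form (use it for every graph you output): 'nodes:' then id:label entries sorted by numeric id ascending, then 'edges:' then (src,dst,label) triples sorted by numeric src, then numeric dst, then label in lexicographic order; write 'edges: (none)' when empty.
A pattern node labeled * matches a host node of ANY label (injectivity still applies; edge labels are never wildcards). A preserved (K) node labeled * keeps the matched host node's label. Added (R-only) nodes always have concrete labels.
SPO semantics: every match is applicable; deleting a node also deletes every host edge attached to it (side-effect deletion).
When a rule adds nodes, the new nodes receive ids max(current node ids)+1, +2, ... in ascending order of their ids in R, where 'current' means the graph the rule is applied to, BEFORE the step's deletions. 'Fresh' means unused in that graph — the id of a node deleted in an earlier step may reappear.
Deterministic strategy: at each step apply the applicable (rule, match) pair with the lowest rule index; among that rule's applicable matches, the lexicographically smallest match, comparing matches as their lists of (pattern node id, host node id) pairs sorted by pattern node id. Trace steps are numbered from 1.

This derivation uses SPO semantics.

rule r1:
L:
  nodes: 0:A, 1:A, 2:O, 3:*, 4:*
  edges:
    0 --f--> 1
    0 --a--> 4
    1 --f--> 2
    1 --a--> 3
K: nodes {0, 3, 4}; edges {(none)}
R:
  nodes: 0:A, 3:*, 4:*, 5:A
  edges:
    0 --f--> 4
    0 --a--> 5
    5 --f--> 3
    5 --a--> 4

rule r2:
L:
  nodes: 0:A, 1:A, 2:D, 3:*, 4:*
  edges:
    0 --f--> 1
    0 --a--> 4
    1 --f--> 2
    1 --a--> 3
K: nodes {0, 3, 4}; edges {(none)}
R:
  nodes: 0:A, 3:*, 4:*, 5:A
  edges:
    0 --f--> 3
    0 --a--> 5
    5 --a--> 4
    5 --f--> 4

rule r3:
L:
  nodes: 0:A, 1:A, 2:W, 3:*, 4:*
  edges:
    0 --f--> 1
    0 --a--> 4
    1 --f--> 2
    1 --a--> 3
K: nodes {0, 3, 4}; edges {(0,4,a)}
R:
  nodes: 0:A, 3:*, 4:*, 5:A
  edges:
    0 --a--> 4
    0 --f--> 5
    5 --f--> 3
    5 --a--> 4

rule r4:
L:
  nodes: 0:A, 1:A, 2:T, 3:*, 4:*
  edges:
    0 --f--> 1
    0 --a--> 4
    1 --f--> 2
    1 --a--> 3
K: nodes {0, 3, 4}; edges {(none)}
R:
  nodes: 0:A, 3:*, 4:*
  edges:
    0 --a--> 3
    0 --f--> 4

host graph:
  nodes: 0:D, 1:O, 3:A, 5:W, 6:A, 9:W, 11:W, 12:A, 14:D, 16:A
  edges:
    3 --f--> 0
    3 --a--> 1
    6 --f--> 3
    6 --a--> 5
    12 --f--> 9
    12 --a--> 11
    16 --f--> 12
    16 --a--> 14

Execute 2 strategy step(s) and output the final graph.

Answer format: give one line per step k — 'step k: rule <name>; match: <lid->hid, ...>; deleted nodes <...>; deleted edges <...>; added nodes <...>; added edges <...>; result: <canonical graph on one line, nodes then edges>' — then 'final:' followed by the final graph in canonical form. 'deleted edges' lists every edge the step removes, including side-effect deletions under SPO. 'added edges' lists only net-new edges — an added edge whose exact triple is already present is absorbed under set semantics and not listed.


step 1: rule r2; match: 0->6, 1->3, 2->0, 3->1, 4->5; deleted nodes 0, 3; deleted edges (3,0,f); (3,1,a); (6,3,f); (6,5,a); added nodes 17; added edges (6,1,f); (6,17,a); (17,5,a); (17,5,f); result: nodes: 1:O, 5:W, 6:A, 9:W, 11:W, 12:A, 14:D, 16:A, 17:A edges: (6,1,f); (6,17,a); (12,9,f); (12,11,a); (16,12,f); (16,14,a); (17,5,a); (17,5,f)
step 2: rule r3; match: 0->16, 1->12, 2->9, 3->11, 4->14; deleted nodes 9, 12; deleted edges (12,9,f); (12,11,a); (16,12,f); added nodes 18; added edges (16,18,f); (18,11,f); (18,14,a); result: nodes: 1:O, 5:W, 6:A, 11:W, 14:D, 16:A, 17:A, 18:A edges: (6,1,f); (6,17,a); (16,14,a); (16,18,f); (17,5,a); (17,5,f); (18,11,f); (18,14,a)
final:
nodes: 1:O, 5:W, 6:A, 11:W, 14:D, 16:A, 17:A, 18:A
edges: (6,1,f); (6,17,a); (16,14,a); (16,18,f); (17,5,a); (17,5,f); (18,11,f); (18,14,a)


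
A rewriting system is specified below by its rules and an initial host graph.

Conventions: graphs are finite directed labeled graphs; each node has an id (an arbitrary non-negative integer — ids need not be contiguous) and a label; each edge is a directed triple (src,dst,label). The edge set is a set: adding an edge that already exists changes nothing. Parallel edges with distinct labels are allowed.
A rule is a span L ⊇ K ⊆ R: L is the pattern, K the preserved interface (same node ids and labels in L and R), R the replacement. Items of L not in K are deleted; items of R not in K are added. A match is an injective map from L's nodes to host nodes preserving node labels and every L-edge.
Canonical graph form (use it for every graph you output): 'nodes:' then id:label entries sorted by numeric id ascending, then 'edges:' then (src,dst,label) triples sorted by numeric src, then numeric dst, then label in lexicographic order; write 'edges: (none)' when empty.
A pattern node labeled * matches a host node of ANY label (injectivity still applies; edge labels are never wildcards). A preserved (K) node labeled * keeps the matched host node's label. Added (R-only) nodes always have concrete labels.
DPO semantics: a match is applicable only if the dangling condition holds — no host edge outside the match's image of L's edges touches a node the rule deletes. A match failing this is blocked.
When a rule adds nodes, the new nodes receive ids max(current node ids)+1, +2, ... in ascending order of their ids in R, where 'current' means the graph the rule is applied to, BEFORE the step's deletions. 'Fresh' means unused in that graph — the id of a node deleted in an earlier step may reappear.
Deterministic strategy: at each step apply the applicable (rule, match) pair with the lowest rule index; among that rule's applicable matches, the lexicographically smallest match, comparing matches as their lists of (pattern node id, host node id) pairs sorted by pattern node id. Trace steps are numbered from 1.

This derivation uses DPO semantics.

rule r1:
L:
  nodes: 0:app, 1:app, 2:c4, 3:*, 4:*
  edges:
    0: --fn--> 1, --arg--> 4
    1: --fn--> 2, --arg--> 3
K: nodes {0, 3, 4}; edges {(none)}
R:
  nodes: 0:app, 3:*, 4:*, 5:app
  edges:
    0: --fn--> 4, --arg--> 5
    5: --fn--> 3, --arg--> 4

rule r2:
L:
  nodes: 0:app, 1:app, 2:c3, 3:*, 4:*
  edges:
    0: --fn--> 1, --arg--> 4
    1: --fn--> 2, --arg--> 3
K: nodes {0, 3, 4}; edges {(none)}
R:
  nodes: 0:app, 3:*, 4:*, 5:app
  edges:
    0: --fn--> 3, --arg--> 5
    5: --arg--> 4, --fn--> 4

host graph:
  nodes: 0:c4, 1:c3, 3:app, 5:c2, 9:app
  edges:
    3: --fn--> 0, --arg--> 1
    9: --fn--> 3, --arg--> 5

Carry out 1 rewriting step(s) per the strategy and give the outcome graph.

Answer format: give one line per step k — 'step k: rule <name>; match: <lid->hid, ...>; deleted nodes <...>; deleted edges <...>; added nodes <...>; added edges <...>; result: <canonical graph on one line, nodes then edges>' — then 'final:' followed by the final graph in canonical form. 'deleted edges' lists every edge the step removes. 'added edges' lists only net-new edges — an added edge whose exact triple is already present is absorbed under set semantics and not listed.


step 1: rule r1; match: 0->9, 1->3, 2->0, 3->1, 4->5; deleted nodes 0, 3; deleted edges (3,0,fn); (3,1,arg); (9,3,fn); (9,5,arg); added nodes 10; added edges (9,5,fn); (9,10,arg); (10,1,fn); (10,5,arg); result: nodes: 1:c3, 5:c2, 9:app, 10:app edges: (9,5,fn); (9,10,arg); (10,1,fn); (10,5,arg)
final:
nodes: 1:c3, 5:c2, 9:app, 10:app
edges: (9,5,fn); (9,10,arg); (10,1,fn); (10,5,arg)


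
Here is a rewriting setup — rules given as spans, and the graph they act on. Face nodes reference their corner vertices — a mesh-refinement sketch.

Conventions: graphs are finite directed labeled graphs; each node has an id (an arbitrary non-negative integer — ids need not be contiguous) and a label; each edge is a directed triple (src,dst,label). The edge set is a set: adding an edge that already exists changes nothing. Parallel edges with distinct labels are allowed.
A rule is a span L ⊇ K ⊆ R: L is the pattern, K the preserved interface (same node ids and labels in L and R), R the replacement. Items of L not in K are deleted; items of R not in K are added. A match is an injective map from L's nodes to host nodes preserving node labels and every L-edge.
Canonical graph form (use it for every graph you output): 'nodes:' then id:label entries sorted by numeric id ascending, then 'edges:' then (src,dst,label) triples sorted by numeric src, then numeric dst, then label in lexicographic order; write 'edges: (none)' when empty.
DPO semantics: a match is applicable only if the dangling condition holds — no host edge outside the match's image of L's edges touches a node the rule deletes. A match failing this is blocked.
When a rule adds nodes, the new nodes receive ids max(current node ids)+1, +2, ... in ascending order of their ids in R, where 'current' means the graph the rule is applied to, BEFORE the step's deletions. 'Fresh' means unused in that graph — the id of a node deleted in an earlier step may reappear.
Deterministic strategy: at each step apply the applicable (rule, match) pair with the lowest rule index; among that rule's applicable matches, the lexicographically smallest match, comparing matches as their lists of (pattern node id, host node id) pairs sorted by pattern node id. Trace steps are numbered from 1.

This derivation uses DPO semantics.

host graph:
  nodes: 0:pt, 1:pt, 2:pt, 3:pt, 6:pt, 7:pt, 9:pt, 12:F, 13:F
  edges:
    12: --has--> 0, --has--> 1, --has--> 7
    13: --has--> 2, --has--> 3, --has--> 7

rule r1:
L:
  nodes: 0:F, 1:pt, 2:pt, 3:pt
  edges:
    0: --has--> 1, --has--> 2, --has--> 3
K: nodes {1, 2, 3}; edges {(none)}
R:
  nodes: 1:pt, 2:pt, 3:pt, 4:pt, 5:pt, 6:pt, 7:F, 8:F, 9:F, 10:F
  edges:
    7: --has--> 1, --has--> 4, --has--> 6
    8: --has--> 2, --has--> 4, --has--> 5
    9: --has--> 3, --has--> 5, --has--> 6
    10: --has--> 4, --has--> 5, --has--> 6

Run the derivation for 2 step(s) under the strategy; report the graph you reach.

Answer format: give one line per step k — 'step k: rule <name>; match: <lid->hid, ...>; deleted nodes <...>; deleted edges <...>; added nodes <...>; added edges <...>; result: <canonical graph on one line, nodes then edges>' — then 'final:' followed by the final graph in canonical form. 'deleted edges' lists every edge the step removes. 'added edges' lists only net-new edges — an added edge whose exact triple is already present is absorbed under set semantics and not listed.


step 1: rule r1; match: 0->12, 1->0, 2->1, 3->7; deleted nodes 12; deleted edges (12,0,has); (12,1,has); (12,7,has); added nodes 14, 15, 16, 17, 18, 19, 20; added edges (17,0,has); (17,14,has); (17,16,has); (18,1,has); (18,14,has); (18,15,has); (19,7,has); (19,15,has); (19,16,has); (20,14,has); (20,15,has); (20,16,has); result: nodes: 0:pt, 1:pt, 2:pt, 3:pt, 6:pt, 7:pt, 9:pt, 13:F, 14:pt, 15:pt, 16:pt, 17:F, 18:F, 19:F, 20:F edges: (13,2,has); (13,3,has); (13,7,has); (17,0,has); (17,14,has); (17,16,has); (18,1,has); (18,14,has); (18,15,has); (19,7,has); (19,15,has); (19,16,has); (20,14,has); (20,15,has); (20,16,has)
step 2: rule r1; match: 0->13, 1->2, 2->3, 3->7; deleted nodes 13; deleted edges (13,2,has); (13,3,has); (13,7,has); added nodes 21, 22, 23, 24, 25, 26, 27; added edges (24,2,has); (24,21,has); (24,23,has); (25,3,has); (25,21,has); (25,22,has); (26,7,has); (26,22,has); (26,23,has); (27,21,has); (27,22,has); (27,23,has); result: nodes: 0:pt, 1:pt, 2:pt, 3:pt, 6:pt, 7:pt, 9:pt, 14:pt, 15:pt, 16:pt, 17:F, 18:F, 19:F, 20:F, 21:pt, 22:pt, 23:pt, 24:F, 25:F, 26:F, 27:F edges: (17,0,has); (17,14,has); (17,16,has); (18,1,has); (18,14,has); (18,15,has); (19,7,has); (19,15,has); (19,16,has); (20,14,has); (20,15,has); (20,16,has); (24,2,has); (24,21,has); (24,23,has); (25,3,has); (25,21,has); (25,22,has); (26,7,has); (26,22,has); (26,23,has); (27,21,has); (27,22,has); (27,23,has)
final:
nodes: 0:pt, 1:pt, 2:pt, 3:pt, 6:pt, 7:pt, 9:pt, 14:pt, 15:pt, 16:pt, 17:F, 18:F, 19:F, 20:F, 21:pt, 22:pt, 23:pt, 24:F, 25:F, 26:F, 27:F
edges: (17,0,has); (17,14,has); (17,16,has); (18,1,has); (18,14,has); (18,15,has); (19,7,has); (19,15,has); (19,16,has); (20,14,has); (20,15,has); (20,16,has); (24,2,has); (24,21,has); (24,23,has); (25,3,has); (25,21,has); (25,22,has); (26,7,has); (26,22,has); (26,23,has); (27,21,has); (27,22,has); (27,23,has)


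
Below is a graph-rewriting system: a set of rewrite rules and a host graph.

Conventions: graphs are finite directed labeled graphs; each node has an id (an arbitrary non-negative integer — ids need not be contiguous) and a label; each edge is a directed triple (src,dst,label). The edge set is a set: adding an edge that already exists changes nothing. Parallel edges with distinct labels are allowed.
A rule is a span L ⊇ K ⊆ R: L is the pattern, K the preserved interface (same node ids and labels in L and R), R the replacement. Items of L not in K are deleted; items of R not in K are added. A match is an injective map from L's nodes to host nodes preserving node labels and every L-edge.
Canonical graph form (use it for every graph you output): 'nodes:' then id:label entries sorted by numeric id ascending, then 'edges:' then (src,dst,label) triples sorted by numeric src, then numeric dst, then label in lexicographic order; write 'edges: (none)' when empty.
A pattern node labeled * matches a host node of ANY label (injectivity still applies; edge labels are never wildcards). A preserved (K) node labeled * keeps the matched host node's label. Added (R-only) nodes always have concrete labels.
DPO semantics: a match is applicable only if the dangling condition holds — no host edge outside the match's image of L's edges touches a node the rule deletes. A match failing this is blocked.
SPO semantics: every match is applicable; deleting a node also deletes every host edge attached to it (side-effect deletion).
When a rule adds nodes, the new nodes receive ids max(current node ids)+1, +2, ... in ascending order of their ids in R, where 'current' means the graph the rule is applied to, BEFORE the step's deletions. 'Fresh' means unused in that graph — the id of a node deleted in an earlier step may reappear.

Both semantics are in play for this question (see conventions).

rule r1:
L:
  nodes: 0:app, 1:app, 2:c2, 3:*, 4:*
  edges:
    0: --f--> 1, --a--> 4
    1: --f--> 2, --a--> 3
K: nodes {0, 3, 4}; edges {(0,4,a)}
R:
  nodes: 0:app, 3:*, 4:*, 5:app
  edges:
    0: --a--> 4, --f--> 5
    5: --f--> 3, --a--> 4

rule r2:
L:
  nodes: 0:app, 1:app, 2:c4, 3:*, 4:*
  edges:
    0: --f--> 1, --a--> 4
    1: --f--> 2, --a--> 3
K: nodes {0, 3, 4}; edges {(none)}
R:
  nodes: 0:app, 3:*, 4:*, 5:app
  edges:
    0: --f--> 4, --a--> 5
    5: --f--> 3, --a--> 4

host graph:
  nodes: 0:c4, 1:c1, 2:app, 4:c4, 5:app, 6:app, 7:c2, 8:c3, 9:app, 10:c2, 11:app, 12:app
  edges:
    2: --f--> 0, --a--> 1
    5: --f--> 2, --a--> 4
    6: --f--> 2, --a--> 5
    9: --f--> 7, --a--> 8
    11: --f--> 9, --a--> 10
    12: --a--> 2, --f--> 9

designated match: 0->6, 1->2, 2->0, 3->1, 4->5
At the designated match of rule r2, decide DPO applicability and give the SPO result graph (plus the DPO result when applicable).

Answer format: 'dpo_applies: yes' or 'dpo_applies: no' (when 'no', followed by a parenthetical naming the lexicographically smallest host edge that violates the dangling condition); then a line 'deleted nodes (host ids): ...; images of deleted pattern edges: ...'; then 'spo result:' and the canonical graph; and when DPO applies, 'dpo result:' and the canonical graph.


dpo_applies: no
(the rule deletes node 2, which keeps host edge (5,2,f) outside the match image — the dangling condition fails, DPO blocks; SPO proceeds and side-deletes such edges)
deleted nodes (host ids): 0, 2; images of deleted pattern edges: (2,0,f); (2,1,a); (6,2,f); (6,5,a)
spo result:
nodes: 1:c1, 4:c4, 5:app, 6:app, 7:c2, 8:c3, 9:app, 10:c2, 11:app, 12:app, 13:app
edges: (5,4,a); (6,5,f); (6,13,a); (9,7,f); (9,8,a); (11,9,f); (11,10,a); (12,9,f); (13,1,f); (13,5,a)


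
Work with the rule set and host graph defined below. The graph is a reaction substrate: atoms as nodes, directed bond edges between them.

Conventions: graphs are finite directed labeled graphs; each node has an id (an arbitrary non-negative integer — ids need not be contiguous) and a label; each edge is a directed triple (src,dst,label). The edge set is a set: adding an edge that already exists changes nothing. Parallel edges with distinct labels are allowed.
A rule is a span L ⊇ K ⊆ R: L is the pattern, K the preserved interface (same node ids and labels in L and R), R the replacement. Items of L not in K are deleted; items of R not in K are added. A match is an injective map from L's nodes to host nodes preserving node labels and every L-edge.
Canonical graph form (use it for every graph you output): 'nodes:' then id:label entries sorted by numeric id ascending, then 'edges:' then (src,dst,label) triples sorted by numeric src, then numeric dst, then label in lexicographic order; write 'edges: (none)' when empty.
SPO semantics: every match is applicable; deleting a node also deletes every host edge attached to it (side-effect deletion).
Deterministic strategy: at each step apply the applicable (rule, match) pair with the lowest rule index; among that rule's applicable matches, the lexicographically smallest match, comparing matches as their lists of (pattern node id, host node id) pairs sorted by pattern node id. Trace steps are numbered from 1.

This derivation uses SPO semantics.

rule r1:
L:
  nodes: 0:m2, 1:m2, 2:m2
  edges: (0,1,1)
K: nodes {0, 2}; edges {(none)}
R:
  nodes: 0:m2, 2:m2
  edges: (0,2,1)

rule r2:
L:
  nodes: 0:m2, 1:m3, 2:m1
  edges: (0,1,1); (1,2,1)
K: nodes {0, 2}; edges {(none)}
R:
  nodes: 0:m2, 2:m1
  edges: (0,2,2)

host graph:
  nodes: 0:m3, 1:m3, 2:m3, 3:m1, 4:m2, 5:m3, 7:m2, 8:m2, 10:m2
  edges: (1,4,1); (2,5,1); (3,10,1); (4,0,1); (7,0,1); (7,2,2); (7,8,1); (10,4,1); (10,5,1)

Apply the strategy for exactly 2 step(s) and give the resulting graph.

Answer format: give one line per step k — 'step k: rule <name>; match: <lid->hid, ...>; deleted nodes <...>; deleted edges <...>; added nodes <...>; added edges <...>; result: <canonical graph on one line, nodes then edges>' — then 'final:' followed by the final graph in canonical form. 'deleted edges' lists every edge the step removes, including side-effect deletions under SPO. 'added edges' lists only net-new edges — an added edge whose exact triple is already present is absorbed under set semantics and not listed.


step 1: rule r1; match: 0->7, 1->8, 2->4; deleted nodes 8; deleted edges (7,8,1); added nodes (none); added edges (7,4,1); result: nodes: 0:m3, 1:m3, 2:m3, 3:m1, 4:m2, 5:m3, 7:m2, 10:m2 edges: (1,4,1); (2,5,1); (3,10,1); (4,0,1); (7,0,1); (7,2,2); (7,4,1); (10,4,1); (10,5,1)
step 2: rule r1; match: 0->7, 1->4, 2->10; deleted nodes 4; deleted edges (1,4,1); (4,0,1); (7,4,1); (10,4,1); added nodes (none); added edges (7,10,1); result: nodes: 0:m3, 1:m3, 2:m3, 3:m1, 5:m3, 7:m2, 10:m2 edges: (2,5,1); (3,10,1); (7,0,1); (7,2,2); (7,10,1); (10,5,1)
final:
nodes: 0:m3, 1:m3, 2:m3, 3:m1, 5:m3, 7:m2, 10:m2
edges: (2,5,1); (3,10,1); (7,0,1); (7,2,2); (7,10,1); (10,5,1)


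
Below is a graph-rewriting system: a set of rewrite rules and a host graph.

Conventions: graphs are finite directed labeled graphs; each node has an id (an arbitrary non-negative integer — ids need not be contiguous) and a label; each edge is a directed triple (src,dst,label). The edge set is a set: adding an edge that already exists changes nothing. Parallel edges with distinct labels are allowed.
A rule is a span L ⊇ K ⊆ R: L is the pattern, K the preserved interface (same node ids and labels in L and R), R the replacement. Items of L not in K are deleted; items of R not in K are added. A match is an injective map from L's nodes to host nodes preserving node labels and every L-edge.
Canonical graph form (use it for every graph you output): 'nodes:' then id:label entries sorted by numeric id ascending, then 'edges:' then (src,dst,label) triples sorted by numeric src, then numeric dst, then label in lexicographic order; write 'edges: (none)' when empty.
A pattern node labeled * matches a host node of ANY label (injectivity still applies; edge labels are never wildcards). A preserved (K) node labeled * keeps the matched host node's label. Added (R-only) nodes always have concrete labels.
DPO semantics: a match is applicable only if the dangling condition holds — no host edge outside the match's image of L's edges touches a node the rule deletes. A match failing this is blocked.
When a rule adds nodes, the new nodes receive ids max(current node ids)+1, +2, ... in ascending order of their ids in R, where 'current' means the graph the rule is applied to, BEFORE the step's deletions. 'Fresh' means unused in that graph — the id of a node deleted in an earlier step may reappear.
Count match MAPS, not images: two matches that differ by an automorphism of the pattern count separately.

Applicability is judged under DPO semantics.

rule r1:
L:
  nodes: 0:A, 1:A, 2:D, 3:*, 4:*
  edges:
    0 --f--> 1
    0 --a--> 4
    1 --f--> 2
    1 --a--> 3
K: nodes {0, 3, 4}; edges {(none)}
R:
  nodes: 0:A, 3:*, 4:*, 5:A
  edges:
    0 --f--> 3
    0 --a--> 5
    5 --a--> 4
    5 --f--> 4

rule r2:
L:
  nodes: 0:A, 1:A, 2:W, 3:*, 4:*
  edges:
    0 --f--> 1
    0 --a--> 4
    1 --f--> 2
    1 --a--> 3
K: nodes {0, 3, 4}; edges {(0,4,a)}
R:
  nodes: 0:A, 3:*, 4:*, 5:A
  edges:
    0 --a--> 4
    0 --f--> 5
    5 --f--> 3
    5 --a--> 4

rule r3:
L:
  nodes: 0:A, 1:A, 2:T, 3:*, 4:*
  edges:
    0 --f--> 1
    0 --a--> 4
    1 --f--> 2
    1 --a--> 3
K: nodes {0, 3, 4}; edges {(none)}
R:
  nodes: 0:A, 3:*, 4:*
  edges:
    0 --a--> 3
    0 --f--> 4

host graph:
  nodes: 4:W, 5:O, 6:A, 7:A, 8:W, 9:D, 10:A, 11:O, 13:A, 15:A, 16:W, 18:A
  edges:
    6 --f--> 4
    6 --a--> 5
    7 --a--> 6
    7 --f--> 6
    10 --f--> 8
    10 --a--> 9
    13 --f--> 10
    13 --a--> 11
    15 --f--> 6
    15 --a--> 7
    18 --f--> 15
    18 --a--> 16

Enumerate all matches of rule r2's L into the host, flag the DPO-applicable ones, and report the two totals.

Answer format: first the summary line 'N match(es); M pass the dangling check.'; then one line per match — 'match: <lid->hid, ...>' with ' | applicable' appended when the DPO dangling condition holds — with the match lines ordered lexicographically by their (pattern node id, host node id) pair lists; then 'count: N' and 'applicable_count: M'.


2 match(es); 1 pass the dangling check.
match: 0->13, 1->10, 2->8, 3->9, 4->11 | applicable
match: 0->15, 1->6, 2->4, 3->5, 4->7
count: 2
applicable_count: 1


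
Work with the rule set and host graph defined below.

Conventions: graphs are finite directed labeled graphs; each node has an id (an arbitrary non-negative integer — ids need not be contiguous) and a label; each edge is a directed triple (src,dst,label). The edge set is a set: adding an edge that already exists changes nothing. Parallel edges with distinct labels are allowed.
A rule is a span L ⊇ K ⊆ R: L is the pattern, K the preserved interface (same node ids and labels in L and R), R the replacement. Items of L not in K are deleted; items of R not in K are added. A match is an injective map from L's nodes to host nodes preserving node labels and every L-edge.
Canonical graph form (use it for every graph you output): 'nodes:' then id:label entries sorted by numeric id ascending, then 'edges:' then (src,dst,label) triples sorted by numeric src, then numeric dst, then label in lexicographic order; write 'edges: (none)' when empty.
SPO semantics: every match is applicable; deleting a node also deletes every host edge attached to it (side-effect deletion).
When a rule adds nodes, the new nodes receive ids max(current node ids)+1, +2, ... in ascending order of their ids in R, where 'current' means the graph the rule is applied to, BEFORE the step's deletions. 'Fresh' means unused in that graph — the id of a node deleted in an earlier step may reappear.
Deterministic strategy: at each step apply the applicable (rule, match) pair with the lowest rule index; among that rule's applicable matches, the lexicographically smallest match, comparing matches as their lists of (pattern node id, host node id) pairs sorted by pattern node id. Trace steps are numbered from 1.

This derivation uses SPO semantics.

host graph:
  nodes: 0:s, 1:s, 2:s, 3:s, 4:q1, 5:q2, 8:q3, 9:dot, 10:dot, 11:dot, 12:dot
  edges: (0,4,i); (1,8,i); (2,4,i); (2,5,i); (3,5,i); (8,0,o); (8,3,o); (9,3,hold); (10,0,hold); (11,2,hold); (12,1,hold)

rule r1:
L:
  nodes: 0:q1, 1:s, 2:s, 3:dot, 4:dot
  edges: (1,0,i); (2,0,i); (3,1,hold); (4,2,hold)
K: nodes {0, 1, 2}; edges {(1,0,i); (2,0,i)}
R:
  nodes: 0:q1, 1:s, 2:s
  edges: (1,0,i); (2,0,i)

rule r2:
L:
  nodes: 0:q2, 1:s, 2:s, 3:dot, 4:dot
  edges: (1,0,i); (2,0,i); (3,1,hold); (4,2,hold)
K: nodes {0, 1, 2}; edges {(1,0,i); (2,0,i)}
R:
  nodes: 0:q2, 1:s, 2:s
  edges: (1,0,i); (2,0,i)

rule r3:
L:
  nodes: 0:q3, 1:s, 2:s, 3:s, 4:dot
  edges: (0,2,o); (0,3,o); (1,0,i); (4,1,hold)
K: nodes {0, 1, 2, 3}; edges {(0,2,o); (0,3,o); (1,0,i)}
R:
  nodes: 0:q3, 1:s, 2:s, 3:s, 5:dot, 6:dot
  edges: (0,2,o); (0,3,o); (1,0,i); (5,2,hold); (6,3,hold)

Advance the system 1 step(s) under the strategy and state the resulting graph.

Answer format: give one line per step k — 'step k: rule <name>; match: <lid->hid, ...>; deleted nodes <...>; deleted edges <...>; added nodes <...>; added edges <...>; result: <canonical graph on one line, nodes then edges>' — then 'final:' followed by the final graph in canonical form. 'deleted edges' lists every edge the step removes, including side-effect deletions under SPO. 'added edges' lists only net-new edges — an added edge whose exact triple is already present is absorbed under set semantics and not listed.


step 1: rule r1; match: 0->4, 1->0, 2->2, 3->10, 4->11; deleted nodes 10, 11; deleted edges (10,0,hold); (11,2,hold); added nodes (none); added edges (none); result: nodes: 0:s, 1:s, 2:s, 3:s, 4:q1, 5:q2, 8:q3, 9:dot, 12:dot edges: (0,4,i); (1,8,i); (2,4,i); (2,5,i); (3,5,i); (8,0,o); (8,3,o); (9,3,hold); (12,1,hold)
final:
nodes: 0:s, 1:s, 2:s, 3:s, 4:q1, 5:q2, 8:q3, 9:dot, 12:dot
edges: (0,4,i); (1,8,i); (2,4,i); (2,5,i); (3,5,i); (8,0,o); (8,3,o); (9,3,hold); (12,1,hold)
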